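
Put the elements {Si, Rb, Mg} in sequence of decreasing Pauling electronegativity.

Si > Mg > Rb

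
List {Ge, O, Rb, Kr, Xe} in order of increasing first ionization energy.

Rb < Ge < Xe < O < Kr

O is in period 2, group 16; Ge is in period 4, group 14; Kr is in period 4, group 18; Rb is in period 5, group 1; Xe is in period 5, group 18.
Across a period the outer electron is held more tightly (higher IE₁); down a group it sits in a higher shell, more shielded, and comes off more easily.
Neither a single period nor a single group — weigh both effects.
Ge > Rb: relative to Rb, both the across-period and down-group shifts push Ge's first ionization energy up.
Xe > Ge: period and group pull opposite ways; the across-period shift dominates (1170 vs 762 kJ/mol).
O > Xe: the two effects oppose for this pair; the down-group effect wins (1314 vs 1170 kJ/mol).
Kr > O: period and group pull opposite ways; the across-period shift dominates (1351 vs 1314 kJ/mol).
Tabulated first ionization energy (kJ/mol): O 1314, Ge 762, Kr 1351, Rb 403, Xe 1170.
So from lowest to highest: Rb < Ge < Xe < O < Kr.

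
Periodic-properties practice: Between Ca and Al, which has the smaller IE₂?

Consider each +1 ion: Ca⁺ still has 1 valence electron; Al⁺ still has 2 valence electrons.
All are still removing valence electrons, so compare the +1 ions as you would atoms: IE_2 generally rises across a period (higher Z_eff) and falls down a group (larger shell), subject to the usual subshell exceptions.
Valence configurations: Ca⁺ [Ar]4s¹, Al⁺ [Ne]3s².
The numbers (kJ/mol): Ca 1145, Al 1817.
Putting it together, IE_2: Ca < Al.

Ca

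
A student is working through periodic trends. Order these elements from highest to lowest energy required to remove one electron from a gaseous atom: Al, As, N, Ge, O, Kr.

N is in period 2, group 15; O is in period 2, group 16; Al is in period 3, group 13; Ge is in period 4, group 14; As is in period 4, group 15; Kr is in period 4, group 18.
Removing the outermost electron gets harder across a period and easier down a group.
Here both period and group differ, so the two effects have to be weighed against each other.
Ge > Al: period and group pull opposite ways; the across-period shift dominates (762 vs 578 kJ/mol).
As > Ge: As lies to the right of Ge in period 4, so the across-period effect alone puts As higher.
O > As: relative to As, both the across-period and down-group shifts push O's first ionization energy up.
Kr > O: the two effects oppose for this pair; the across-period effect wins (1351 vs 1314 kJ/mol).
N > Kr: period and group pull opposite ways; the down-group shift dominates (1402 vs 1351 kJ/mol).
Note the exception: N has a higher first ionization energy than O, contrary to the simple trend — pairing an electron in O's 2p⁴ costs repulsion energy, so O ionizes more easily than half-filled N (2p³).
For reference (kJ/mol): N 1402, O 1314, Al 578, Ge 762, As 947, Kr 1351.
So from highest to lowest: N > Kr > O > As > Ge > Al.

N > Kr > O > As > Ge > Al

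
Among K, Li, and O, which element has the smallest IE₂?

After 1 electron has been removed, what remains? K⁺ is the bare [Ar] core; Li⁺ is the bare [He] core; O⁺ still has 5 valence electrons.
Usually core removal costs more than valence removal, but here the competition is close: a tightly held n=2 valence electron can cost more to remove than an n=3 core electron, so the actual values have to decide it.
Approximate IE_2 values (kJ/mol): K 3052, Li 7298, O 3388.
Overall IE_2 order: K < O < Li.

K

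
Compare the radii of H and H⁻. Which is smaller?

H

Forming H⁻ adds 1 electron to H. More electron–electron repulsion in the same shell, with unchanged nuclear charge, lets the cloud expand.
An anion is larger than its parent atom: H⁻ > H.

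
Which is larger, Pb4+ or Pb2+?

Both ions have Z = 82 protons, but Pb4+ has lost more electrons, so its remaining electrons feel a larger effective nuclear charge per electron and are pulled in more tightly.
Higher positive charge → smaller ion, so Pb2+ > Pb4+.

Pb2+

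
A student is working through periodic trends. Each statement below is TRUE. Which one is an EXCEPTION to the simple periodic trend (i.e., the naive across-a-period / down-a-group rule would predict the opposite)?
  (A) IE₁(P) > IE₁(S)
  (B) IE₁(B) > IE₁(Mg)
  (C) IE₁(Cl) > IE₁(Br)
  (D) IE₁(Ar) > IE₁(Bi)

The general trend: IE₁ increases across a period and decreases down a group.
(A) P (period 3, group 15) vs S (period 3, group 16): the stated order contradicts the simple trend.
(B) B (period 2, group 13) vs Mg (period 3, group 2): the stated order agrees with the simple trend.
(C) Cl (period 3, group 17) vs Br (period 4, group 17): the stated order agrees with the simple trend.
(D) Ar (period 3, group 18) vs Bi (period 6, group 15): the stated order agrees with the simple trend.
The exception is (A): S (3p⁴) ionizes more easily than half-filled P (3p³) because the paired 3p electron in S is pushed out by e⁻–e⁻ repulsion.

(A)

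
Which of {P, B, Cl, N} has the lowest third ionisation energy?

Consider each +2 ion: P²⁺ still has 3 valence electrons; B²⁺ still has 1 valence electron; Cl²⁺ still has 5 valence electrons; N²⁺ still has 3 valence electrons.
All are still removing valence electrons, so compare the +2 ions as you would atoms: IE_3 generally rises across a period (higher Z_eff) and falls down a group (larger shell), subject to the usual subshell exceptions.
Valence configurations: P²⁺ [Ne]3s²3p¹, B²⁺ [He]2s¹, Cl²⁺ [Ne]3s²3p³, N²⁺ [He]2s²2p¹.
Tabulated IE_3 (kJ/mol): P 2914, B 3660, Cl 3822, N 4578.
So the third ionization energies run P < B < Cl < N.

P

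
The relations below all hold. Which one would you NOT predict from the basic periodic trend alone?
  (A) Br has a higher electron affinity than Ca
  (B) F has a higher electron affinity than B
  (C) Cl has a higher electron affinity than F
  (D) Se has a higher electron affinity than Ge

The general trend: electron affinity increases across a period and decreases down a group.
(A) Br (period 4, group 17) vs Ca (period 4, group 2): the stated order agrees with the simple trend.
(B) F (period 2, group 17) vs B (period 2, group 13): the stated order agrees with the simple trend.
(C) Cl (period 3, group 17) vs F (period 2, group 17): the stated order contradicts the simple trend.
(D) Se (period 4, group 16) vs Ge (period 4, group 14): the stated order agrees with the simple trend.
The exception is (C): F's small 2p subshell makes the incoming electron feel strong e⁻–e⁻ repulsion, so Cl actually releases more energy on gaining an electron.

(C)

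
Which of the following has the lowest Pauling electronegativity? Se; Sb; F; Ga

Ga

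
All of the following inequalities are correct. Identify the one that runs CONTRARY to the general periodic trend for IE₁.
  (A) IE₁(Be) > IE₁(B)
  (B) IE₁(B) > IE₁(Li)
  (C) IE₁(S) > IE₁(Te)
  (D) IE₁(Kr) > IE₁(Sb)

The general trend: IE₁ increases across a period and decreases down a group.
(A) Be (period 2, group 2) vs B (period 2, group 13): the stated order contradicts the simple trend.
(B) B (period 2, group 13) vs Li (period 2, group 1): the stated order agrees with the simple trend.
(C) S (period 3, group 16) vs Te (period 5, group 16): the stated order agrees with the simple trend.
(D) Kr (period 4, group 18) vs Sb (period 5, group 15): the stated order agrees with the simple trend.
The exception is (A): removing B's lone 2p electron is easier than breaking Be's filled 2s².

(A)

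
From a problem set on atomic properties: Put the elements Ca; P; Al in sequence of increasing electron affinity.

Ca < Al < P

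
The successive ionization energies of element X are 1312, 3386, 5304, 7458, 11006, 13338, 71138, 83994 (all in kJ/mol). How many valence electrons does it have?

6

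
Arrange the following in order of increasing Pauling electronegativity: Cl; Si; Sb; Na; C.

Na < Si < Sb < C < Cl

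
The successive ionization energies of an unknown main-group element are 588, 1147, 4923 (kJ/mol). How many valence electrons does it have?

2

Look for the largest jump between consecutive ionization energies: IE3/IE2 ≈ 4.3, far larger than any earlier ratio.
That jump marks the point where a core electron is being removed. So the atom has 2 valence electrons.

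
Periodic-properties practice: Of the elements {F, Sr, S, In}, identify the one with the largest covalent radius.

Sr

Atomic radius shrinks across a period as nuclear charge pulls the same shell inward, and grows down a group as new shells are added.
Neither a single period nor a single group — weigh both effects.
S > F: both effects reinforce here, so S is clearly the larger of the two.
In > S: both effects reinforce here, so In is clearly the larger of the two.
Sr > In: both are in period 5; the period trend gives Sr the larger value.
Tabulated atomic radius (pm): F 64, S 103, Sr 185, In 142.
The largest covalent radius among these belongs to Sr.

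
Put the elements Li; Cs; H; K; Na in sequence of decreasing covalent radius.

H is in period 1, group 1; Li is in period 2, group 1; Na is in period 3, group 1; K is in period 4, group 1; Cs is in period 6, group 1.
Atomic radius shrinks across a period as nuclear charge pulls the same shell inward, and grows down a group as new shells are added.
All are in group 1, so atomic radius increases down the group.
So from largest to smallest: Cs > K > Na > Li > H.

Cs > K > Na > Li > H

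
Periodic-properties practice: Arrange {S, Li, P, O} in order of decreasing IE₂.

Li > O > S > P

The second ionization energy removes an electron from the +1 ion. For each element: S⁺ still has 5 valence electrons; Li⁺ is the bare [He] core; P⁺ still has 4 valence electrons; O⁺ still has 5 valence electrons.
Pulling an electron out of a noble-gas core costs far more than removing a remaining valence electron, so Li sits at the high end of IE_2.
Valence configurations: S⁺ [Ne]3s²3p³, P⁺ [Ne]3s²3p², O⁺ [He]2s²2p³.
Approximate IE_2 values (kJ/mol): S 2252, Li 7298, P 1907, O 3388.
Putting it together, IE_2: P < S < O < Li.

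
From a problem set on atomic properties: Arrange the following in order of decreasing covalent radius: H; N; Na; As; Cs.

Cs > Na > As > N > H

H is in period 1, group 1; N is in period 2, group 15; Na is in period 3, group 1; As is in period 4, group 15; Cs is in period 6, group 1.
Across a period the added protons contract the valence shell; down a group each new principal shell makes the atom larger.
These span different periods and groups, so the two trends combine.
N > H: period and group pull opposite ways; the down-group shift dominates (71 vs 32 pm).
As > N: As sits below N in group 15, so the down-group effect alone puts As larger.
Na > As: period and group pull opposite ways; the across-period shift dominates (155 vs 121 pm).
Cs > Na: they share group 1; the group trend gives Cs the larger value.
Tabulated atomic radius (pm): H 32, N 71, Na 155, As 121, Cs 232.
So from largest to smallest: Cs > Na > As > N > H.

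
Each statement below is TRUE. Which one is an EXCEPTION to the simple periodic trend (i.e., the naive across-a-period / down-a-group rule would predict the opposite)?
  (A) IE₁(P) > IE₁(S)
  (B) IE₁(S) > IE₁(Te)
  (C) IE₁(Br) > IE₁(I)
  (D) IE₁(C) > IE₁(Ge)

The general trend: first ionisation energy increases across a period and decreases down a group.
(A) P (period 3, group 15) vs S (period 3, group 16): the stated order contradicts the simple trend.
(B) S (period 3, group 16) vs Te (period 5, group 16): the stated order agrees with the simple trend.
(C) Br (period 4, group 17) vs I (period 5, group 17): the stated order agrees with the simple trend.
(D) C (period 2, group 14) vs Ge (period 4, group 14): the stated order agrees with the simple trend.
The exception is (A): S (3p⁴) ionizes more easily than half-filled P (3p³) because the paired 3p electron in S is pushed out by e⁻–e⁻ repulsion.

(A)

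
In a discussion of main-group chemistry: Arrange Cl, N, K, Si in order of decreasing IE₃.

IE_3 is the cost of taking one more electron from the +2 cation: Cl²⁺ still has 5 valence electrons; N²⁺ still has 3 valence electrons; K²⁺ is already 1 electron into the core; Si²⁺ still has 2 valence electrons.
Usually core removal costs more than valence removal, but here the competition is close: a tightly held n=2 valence electron can cost more to remove than an n=3 core electron, so the actual values have to decide it.
Valence configurations: Cl²⁺ [Ne]3s²3p³, N²⁺ [He]2s²2p¹, Si²⁺ [Ne]3s².
Tabulated IE_3 (kJ/mol): Cl 3822, N 4578, K 4420, Si 3232.
Hence IE_3: Si < Cl < K < N.

N > K > Cl > Si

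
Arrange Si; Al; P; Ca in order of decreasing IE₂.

P > Al > Si > Ca

The second ionization energy removes an electron from the +1 ion. For each element: Si⁺ still has 3 valence electrons; Al⁺ still has 2 valence electrons; P⁺ still has 4 valence electrons; Ca⁺ still has 1 valence electron.
All are still removing valence electrons, so compare the +1 ions as you would atoms: IE_2 generally rises across a period (higher Z_eff) and falls down a group (larger shell), subject to the usual subshell exceptions.
Valence configurations: Si⁺ [Ne]3s²3p¹, Al⁺ [Ne]3s², P⁺ [Ne]3s²3p², Ca⁺ [Ar]4s¹.
Si⁺ loses a lone 3p electron whereas Al⁺ must break into a filled 3s² pair, so IE_2(Al) > IE_2(Si) even though Si has the higher nuclear charge.
The numbers (kJ/mol): Si 1577, Al 1817, P 1907, Ca 1145.
So the second ionization energies run Ca < Si < Al < P.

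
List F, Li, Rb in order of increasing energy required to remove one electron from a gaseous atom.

Li is in period 2, group 1; F is in period 2, group 17; Rb is in period 5, group 1.
Across a period the outer electron is held more tightly (higher IE₁); down a group it sits in a higher shell, more shielded, and comes off more easily.
Here both period and group differ, so the two effects have to be weighed against each other.
Li > Rb: Li sits above Rb in group 1, so the down-group effect alone puts Li higher.
F > Li: F lies to the right of Li in period 2, so the across-period effect alone puts F higher.
Approximate values (kJ/mol): Li 520, F 1681, Rb 403.
So from lowest to highest: Rb < Li < F.

Rb, Li, F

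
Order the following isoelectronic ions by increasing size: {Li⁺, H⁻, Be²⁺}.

Be²⁺ < Li⁺ < H⁻

All of these have 2 electrons, so size is governed by nuclear charge alone: the more protons, the stronger the pull on the same electron cloud, and the smaller the ion.
Nuclear charges: Be²⁺ (Z=4), Li⁺ (Z=3), H⁻ (Z=1).
Smallest to largest: Be²⁺ < Li⁺ < H⁻.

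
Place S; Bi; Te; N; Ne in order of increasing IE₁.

Bi < Te < S < N < Ne

Across a period the outer electron is held more tightly (higher IE₁); down a group it sits in a higher shell, more shielded, and comes off more easily.
Neither a single period nor a single group — weigh both effects.
Te > Bi: relative to Bi, both the across-period and down-group shifts push Te's first ionization energy up.
S > Te: they share group 16; the group trend gives S the larger value.
N > S: period and group pull opposite ways; the down-group shift dominates (1402 vs 1000 kJ/mol).
Ne > N: Ne lies to the right of N in period 2, so the across-period effect alone puts Ne higher.
Tabulated first ionization energy (kJ/mol): N 1402, Ne 2081, S 1000, Te 869, Bi 703.
So from lowest to highest: Bi < Te < S < N < Ne.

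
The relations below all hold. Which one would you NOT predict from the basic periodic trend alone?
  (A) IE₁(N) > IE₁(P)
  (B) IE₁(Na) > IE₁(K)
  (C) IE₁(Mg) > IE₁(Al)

(C)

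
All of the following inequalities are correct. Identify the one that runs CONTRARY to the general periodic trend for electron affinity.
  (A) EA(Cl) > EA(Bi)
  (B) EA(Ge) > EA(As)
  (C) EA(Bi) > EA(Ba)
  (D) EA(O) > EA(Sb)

The general trend: electron affinity increases across a period and decreases down a group.
(A) Cl (period 3, group 17) vs Bi (period 6, group 15): the stated order agrees with the simple trend.
(B) Ge (period 4, group 14) vs As (period 4, group 15): the stated order contradicts the simple trend.
(C) Bi (period 6, group 15) vs Ba (period 6, group 2): the stated order agrees with the simple trend.
(D) O (period 2, group 16) vs Sb (period 5, group 15): the stated order agrees with the simple trend.
The exception is (B): adding an electron to As's half-filled 4p³ is unfavourable, so Ge (4p²) has the more exothermic EA.

(B)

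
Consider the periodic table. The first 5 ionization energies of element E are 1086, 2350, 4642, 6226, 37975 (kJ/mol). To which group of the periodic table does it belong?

Group 14

Look for the largest jump between consecutive ionization energies: IE5/IE4 ≈ 6.1, far larger than any earlier ratio.
That jump marks the point where a core electron is being removed. So the atom has 4 valence electrons.
A main-group element with 4 valence electrons is in group 14.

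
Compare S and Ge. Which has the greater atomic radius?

S is in period 3, group 16; Ge is in period 4, group 14.
Atomic radius shrinks across a period as nuclear charge pulls the same shell inward, and grows down a group as new shells are added.
Here both period and group differ, so the two effects have to be weighed against each other.
Ge > S: relative to S, both the across-period and down-group shifts push Ge's atomic radius up.
Approximate values (pm): S 103, Ge 121.
So Ge has the greater atomic radius (Ge > S).

Ge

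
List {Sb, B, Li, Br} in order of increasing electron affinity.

B < Li < Sb < Br

Adding an electron releases more energy for atoms nearer the top right (short of the noble gases).
Neither a single period nor a single group — weigh both effects.
Li > B: this pair runs against the simple trend — see the exception note.
Sb > Li: the two effects oppose for this pair; the across-period effect wins (103 vs 60 kJ/mol).
Br > Sb: relative to Sb, both the across-period and down-group shifts push Br's electron affinity up.
Note the exception: Li has a higher electron affinity than B, contrary to the simple trend — B's ns²np¹ configuration gives only a small electron affinity — the sparsely filled np subshell binds an added electron weakly.
Tabulated electron affinity (kJ/mol): Li 60, B 27, Br 325, Sb 103.
So from lowest to highest: B < Li < Sb < Br.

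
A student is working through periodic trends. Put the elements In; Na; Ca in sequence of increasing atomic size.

Na is in period 3, group 1; Ca is in period 4, group 2; In is in period 5, group 13.
Radius decreases left→right (rising Z_eff, same n) and increases top→bottom (higher n).
These sit on a diagonal, where the across-period and down-group effects partly cancel.
Na > In: period and group pull opposite ways; the across-period shift dominates (155 vs 142 pm).
Ca > Na: period and group pull opposite ways; the down-group shift dominates (171 vs 155 pm).
For reference (pm): Na 155, Ca 171, In 142.
So from smallest to largest: In < Na < Ca.

In < Na < Ca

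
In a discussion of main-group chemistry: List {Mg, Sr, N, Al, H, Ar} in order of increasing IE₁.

Sr < Al < Mg < H < N < Ar

IE₁ increases left→right with effective nuclear charge and decreases top→bottom as the valence shell moves farther out.
These span different periods and groups, so the two trends combine.
Al > Sr: relative to Sr, both the across-period and down-group shifts push Al's first ionization energy up.
Mg > Al: this pair runs against the simple trend — see the exception note.
H > Mg: period and group pull opposite ways; the down-group shift dominates (1312 vs 738 kJ/mol).
N > H: the two effects oppose for this pair; the across-period effect wins (1402 vs 1312 kJ/mol).
Ar > N: period and group pull opposite ways; the across-period shift dominates (1521 vs 1402 kJ/mol).
Note the exception: Mg has a higher first ionization energy than Al, contrary to the simple trend — Al's single 3p electron is easier to remove than one from Mg's filled 3s².
Approximate values (kJ/mol): H 1312, N 1402, Mg 738, Al 578, Ar 1521, Sr 550.
So from lowest to highest: Sr < Al < Mg < H < N < Ar.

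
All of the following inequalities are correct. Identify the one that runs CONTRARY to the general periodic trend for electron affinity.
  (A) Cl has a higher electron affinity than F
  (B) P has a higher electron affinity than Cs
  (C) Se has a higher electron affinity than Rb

(A)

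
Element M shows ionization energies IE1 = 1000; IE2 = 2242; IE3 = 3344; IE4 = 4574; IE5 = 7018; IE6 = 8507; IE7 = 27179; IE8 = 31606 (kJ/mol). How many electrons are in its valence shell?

6

Look for the largest jump between consecutive ionization energies: IE7/IE6 ≈ 3.2, far larger than any earlier ratio.
That jump marks the point where a core electron is being removed. So the atom has 6 valence electrons.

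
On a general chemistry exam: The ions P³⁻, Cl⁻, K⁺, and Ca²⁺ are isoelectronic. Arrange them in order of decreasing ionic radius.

All of these have 18 electrons, so size is governed by nuclear charge alone: the more protons, the stronger the pull on the same electron cloud, and the smaller the ion.
Nuclear charges: Ca²⁺ (Z=20), K⁺ (Z=19), Cl⁻ (Z=17), P³⁻ (Z=15).
Largest to smallest: P³⁻ > Cl⁻ > K⁺ > Ca²⁺.

P³⁻ > Cl⁻ > K⁺ > Ca²⁺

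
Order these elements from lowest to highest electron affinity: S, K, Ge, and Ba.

Ba, K, Ge, S

S is in period 3, group 16; K is in period 4, group 1; Ge is in period 4, group 14; Ba is in period 6, group 2.
EA tends to increase across a period and decrease down a group, though the pattern is less regular than for IE or radius.
Here both period and group differ, so the two effects have to be weighed against each other.
K > Ba: period and group pull opposite ways; the down-group shift dominates (48 vs 14 kJ/mol).
Ge > K: both are in period 4; the period trend gives Ge the larger value.
S > Ge: relative to Ge, both the across-period and down-group shifts push S's electron affinity up.
For reference (kJ/mol): S 200, K 48, Ge 119, Ba 14.
So from lowest to highest: Ba < K < Ge < S.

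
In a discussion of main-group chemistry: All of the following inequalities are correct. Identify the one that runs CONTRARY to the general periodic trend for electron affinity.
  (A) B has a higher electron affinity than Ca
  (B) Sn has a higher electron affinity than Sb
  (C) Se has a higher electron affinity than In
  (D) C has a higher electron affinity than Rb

(B)

The general trend: electron affinity increases across a period and decreases down a group.
(A) B (period 2, group 13) vs Ca (period 4, group 2): the stated order agrees with the simple trend.
(B) Sn (period 5, group 14) vs Sb (period 5, group 15): the stated order contradicts the simple trend.
(C) Se (period 4, group 16) vs In (period 5, group 13): the stated order agrees with the simple trend.
(D) C (period 2, group 14) vs Rb (period 5, group 1): the stated order agrees with the simple trend.
The exception is (B): adding an electron to Sb's half-filled 5p³ is unfavourable, so Sn has the more exothermic EA.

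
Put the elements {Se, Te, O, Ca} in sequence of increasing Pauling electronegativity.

O is in period 2, group 16; Ca is in period 4, group 2; Se is in period 4, group 16; Te is in period 5, group 16.
EN rises left→right (higher Z_eff, smaller atoms) and falls top→bottom (larger, more shielded atoms).
Here both period and group differ, so the two effects have to be weighed against each other.
Te > Ca: the two effects oppose for this pair; the across-period effect wins (2.10 vs 1.00).
Se > Te: Se sits above Te in group 16, so the down-group effect alone puts Se higher.
O > Se: they share group 16; the group trend gives O the larger value.
Tabulated electronegativity (Pauling): O 3.44, Ca 1.00, Se 2.55, Te 2.10.
So from lowest to highest: Ca < Te < Se < O.

Ca, Te, Se, O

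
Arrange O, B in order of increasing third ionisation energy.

B, O

After 2 electrons have been removed, what remains? O²⁺ still has 4 valence electrons; B²⁺ still has 1 valence electron.
All are still removing valence electrons, so compare the +2 ions as you would atoms: IE_3 generally rises across a period (higher Z_eff) and falls down a group (larger shell), subject to the usual subshell exceptions.
Valence configurations: O²⁺ [He]2s²2p², B²⁺ [He]2s¹.
Tabulated IE_3 (kJ/mol): O 5300, B 3660.
Overall IE_3 order: B < O.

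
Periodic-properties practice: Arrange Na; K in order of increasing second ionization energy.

K < Na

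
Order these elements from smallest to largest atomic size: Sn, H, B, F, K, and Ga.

H is in period 1, group 1; B is in period 2, group 13; F is in period 2, group 17; K is in period 4, group 1; Ga is in period 4, group 13; Sn is in period 5, group 14.
Across a period the added protons contract the valence shell; down a group each new principal shell makes the atom larger.
Here both period and group differ, so the two effects have to be weighed against each other.
F > H: the two effects oppose for this pair; the down-group effect wins (64 vs 32 pm).
B > F: B lies to the left of F in period 2, so the across-period effect alone puts B larger.
Ga > B: they share group 13; the group trend gives Ga the larger value.
Sn > Ga: period and group pull opposite ways; the down-group shift dominates (140 vs 124 pm).
K > Sn: the two effects oppose for this pair; the across-period effect wins (196 vs 140 pm).
For reference (pm): H 32, B 85, F 64, K 196, Ga 124, Sn 140.
So from smallest to largest: H < F < B < Ga < Sn < K.

H < F < B < Ga < Sn < K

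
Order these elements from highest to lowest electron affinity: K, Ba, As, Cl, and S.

S is in period 3, group 16; Cl is in period 3, group 17; K is in period 4, group 1; As is in period 4, group 15; Ba is in period 6, group 2.
Electron affinity generally becomes more exothermic across a period toward the halogens and less exothermic down a group.
Here both period and group differ, so the two effects have to be weighed against each other.
K > Ba: the two effects oppose for this pair; the down-group effect wins (48 vs 14 kJ/mol).
As > K: both are in period 4; the period trend gives As the larger value.
S > As: relative to As, both the across-period and down-group shifts push S's electron affinity up.
Cl > S: both are in period 3; the period trend gives Cl the larger value.
Tabulated electron affinity (kJ/mol): S 200, Cl 349, K 48, As 78, Ba 14.
So from highest to lowest: Cl > S > As > K > Ba.

Cl > S > As > K > Ba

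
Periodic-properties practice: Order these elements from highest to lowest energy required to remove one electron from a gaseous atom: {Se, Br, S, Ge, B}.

Br > S > Se > B > Ge

B is in period 2, group 13; S is in period 3, group 16; Ge is in period 4, group 14; Se is in period 4, group 16; Br is in period 4, group 17.
Across a period the outer electron is held more tightly (higher IE₁); down a group it sits in a higher shell, more shielded, and comes off more easily.
These span different periods and groups, so the two trends combine.
B > Ge: the two effects oppose for this pair; the down-group effect wins (801 vs 762 kJ/mol).
Se > B: period and group pull opposite ways; the across-period shift dominates (941 vs 801 kJ/mol).
S > Se: S sits above Se in group 16, so the down-group effect alone puts S higher.
Br > S: period and group pull opposite ways; the across-period shift dominates (1140 vs 1000 kJ/mol).
Tabulated first ionization energy (kJ/mol): B 801, S 1000, Ge 762, Se 941, Br 1140.
So from highest to lowest: Br > S > Se > B > Ge.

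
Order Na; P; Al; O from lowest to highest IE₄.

P < O < Na < Al

After 3 electrons have been removed, what remains? Na³⁺ is already 2 electrons into the core; P³⁺ still has 2 valence electrons; Al³⁺ is the bare [Ne] core; O³⁺ still has 3 valence electrons.
Pulling an electron out of a noble-gas core costs far more than removing a remaining valence electron, so Na and Al sit at the high end of IE_4.
Valence configurations: P³⁺ [Ne]3s², O³⁺ [He]2s²2p¹.
The numbers (kJ/mol): Na 9543, P 4964, Al 11577, O 7469.
Overall IE_4 order: P < O < Na < Al.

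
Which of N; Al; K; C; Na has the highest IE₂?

Consider each +1 ion: N⁺ still has 4 valence electrons; Al⁺ still has 2 valence electrons; K⁺ is the bare [Ar] core; C⁺ still has 3 valence electrons; Na⁺ is the bare [Ne] core.
Core electrons are held far more tightly than valence electrons, so K and Na top the IE_2 order.
Valence configurations: N⁺ [He]2s²2p², Al⁺ [Ne]3s², C⁺ [He]2s²2p¹.
Approximate IE_2 values (kJ/mol): N 2856, Al 1817, K 3052, C 2353, Na 4562.
Putting it together, IE_2: Al < C < N < K < Na.

Na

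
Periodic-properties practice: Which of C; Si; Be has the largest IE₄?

IE_4 is the cost of taking one more electron from the +3 cation: C³⁺ still has 1 valence electron; Si³⁺ still has 1 valence electron; Be³⁺ is already 1 electron into the core.
Pulling an electron out of a noble-gas core costs far more than removing a remaining valence electron, so Be sits at the high end of IE_4.
Valence configurations: C³⁺ [He]2s¹, Si³⁺ [Ne]3s¹.
Tabulated IE_4 (kJ/mol): C 6223, Si 4356, Be 21007.
Putting it together, IE_4: Si < C < Be.

Be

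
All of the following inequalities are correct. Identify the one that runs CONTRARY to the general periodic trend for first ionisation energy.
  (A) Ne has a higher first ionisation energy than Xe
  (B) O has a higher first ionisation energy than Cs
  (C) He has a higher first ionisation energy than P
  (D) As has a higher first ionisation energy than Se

(D)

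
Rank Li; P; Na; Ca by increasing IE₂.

Ca < P < Na < Li

IE_2 is the cost of taking one more electron from the +1 cation: Li⁺ is the bare [He] core; P⁺ still has 4 valence electrons; Na⁺ is the bare [Ne] core; Ca⁺ still has 1 valence electron.
Core electrons are held far more tightly than valence electrons, so Na and Li top the IE_2 order.
Valence configurations: P⁺ [Ne]3s²3p², Ca⁺ [Ar]4s¹.
The numbers (kJ/mol): Li 7298, P 1907, Na 4562, Ca 1145.
Hence IE_2: Ca < P < Na < Li.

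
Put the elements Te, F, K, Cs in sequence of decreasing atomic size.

Atomic radius shrinks across a period as nuclear charge pulls the same shell inward, and grows down a group as new shells are added.
Here both period and group differ, so the two effects have to be weighed against each other.
Te > F: both effects reinforce here, so Te is clearly the larger of the two.
K > Te: period and group pull opposite ways; the across-period shift dominates (196 vs 136 pm).
Cs > K: they share group 1; the group trend gives Cs the larger value.
For reference (pm): F 64, K 196, Te 136, Cs 232.
So from largest to smallest: Cs > K > Te > F.

Cs > K > Te > F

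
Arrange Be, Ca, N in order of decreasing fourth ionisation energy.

Be > N > Ca

After 3 electrons have been removed, what remains? Be³⁺ is already 1 electron into the core; Ca³⁺ is already 1 electron into the core; N³⁺ still has 2 valence electrons.
Usually core removal costs more than valence removal, but here the competition is close: a tightly held n=2 valence electron can cost more to remove than an n=3 core electron, so the actual values have to decide it.
The numbers (kJ/mol): Be 21007, Ca 6491, N 7475.
Putting it together, IE_4: Ca < N < Be.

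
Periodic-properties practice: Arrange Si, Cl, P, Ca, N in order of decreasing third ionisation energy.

The third ionization energy removes an electron from the +2 ion. For each element: Si²⁺ still has 2 valence electrons; Cl²⁺ still has 5 valence electrons; P²⁺ still has 3 valence electrons; Ca²⁺ is the bare [Ar] core; N²⁺ still has 3 valence electrons.
Core electrons are held far more tightly than valence electrons, so Ca tops the IE_3 order.
Valence configurations: Si²⁺ [Ne]3s², Cl²⁺ [Ne]3s²3p³, P²⁺ [Ne]3s²3p¹, N²⁺ [He]2s²2p¹.
P²⁺ loses a lone 3p electron whereas Si²⁺ must break into a filled 3s² pair, so IE_3(Si) > IE_3(P) even though P has the higher nuclear charge.
Approximate IE_3 values (kJ/mol): Si 3232, Cl 3822, P 2914, Ca 4912, N 4578.
So the third ionization energies run P < Si < Cl < N < Ca.

Ca > N > Cl > Si > P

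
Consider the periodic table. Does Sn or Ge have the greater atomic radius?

Ge is in period 4, group 14; Sn is in period 5, group 14.
Atomic radius shrinks across a period as nuclear charge pulls the same shell inward, and grows down a group as new shells are added.
All are in group 14, so atomic radius increases down the group.
So Sn has the greater atomic radius (Sn > Ge).

Sn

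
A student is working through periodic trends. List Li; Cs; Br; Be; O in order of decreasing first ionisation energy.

O, Br, Be, Li, Cs

Across a period the outer electron is held more tightly (higher IE₁); down a group it sits in a higher shell, more shielded, and comes off more easily.
These span different periods and groups, so the two trends combine.
Li > Cs: they share group 1; the group trend gives Li the larger value.
Be > Li: Be lies to the right of Li in period 2, so the across-period effect alone puts Be higher.
Br > Be: the two effects oppose for this pair; the across-period effect wins (1140 vs 900 kJ/mol).
O > Br: period and group pull opposite ways; the down-group shift dominates (1314 vs 1140 kJ/mol).
For reference (kJ/mol): Li 520, Be 900, O 1314, Br 1140, Cs 376.
So from highest to lowest: O > Br > Be > Li > Cs.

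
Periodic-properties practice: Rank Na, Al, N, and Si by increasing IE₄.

Si < N < Na < Al

Consider each +3 ion: Na³⁺ is already 2 electrons into the core; Al³⁺ is the bare [Ne] core; N³⁺ still has 2 valence electrons; Si³⁺ still has 1 valence electron.
Core electrons are held far more tightly than valence electrons, so Na and Al top the IE_4 order.
Valence configurations: N³⁺ [He]2s², Si³⁺ [Ne]3s¹.
Approximate IE_4 values (kJ/mol): Na 9543, Al 11577, N 7475, Si 4356.
Overall IE_4 order: Si < N < Na < Al.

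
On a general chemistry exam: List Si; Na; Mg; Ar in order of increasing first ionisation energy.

Na is in period 3, group 1; Mg is in period 3, group 2; Si is in period 3, group 14; Ar is in period 3, group 18.
IE₁ increases left→right with effective nuclear charge and decreases top→bottom as the valence shell moves farther out.
All lie in period 3, so first ionization energy increases left to right.
So from lowest to highest: Na < Mg < Si < Ar.

Na < Mg < Si < Ar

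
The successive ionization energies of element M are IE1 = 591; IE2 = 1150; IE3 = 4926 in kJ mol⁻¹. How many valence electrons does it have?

Look for the largest jump between consecutive ionization energies: IE3/IE2 ≈ 4.3, far larger than any earlier ratio.
That jump marks the point where a core electron is being removed. So the atom has 2 valence electrons.

2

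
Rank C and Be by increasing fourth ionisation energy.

C < Be

Consider each +3 ion: C³⁺ still has 1 valence electron; Be³⁺ is already 1 electron into the core.
Pulling an electron out of a noble-gas core costs far more than removing a remaining valence electron, so Be sits at the high end of IE_4.
Tabulated IE_4 (kJ/mol): C 6223, Be 21007.
Overall IE_4 order: C < Be.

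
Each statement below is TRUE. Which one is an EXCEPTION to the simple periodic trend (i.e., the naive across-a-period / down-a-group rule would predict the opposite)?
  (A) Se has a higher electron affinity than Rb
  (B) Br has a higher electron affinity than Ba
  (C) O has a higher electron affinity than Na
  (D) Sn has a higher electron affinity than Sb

The general trend: electron affinity increases across a period and decreases down a group.
(A) Se (period 4, group 16) vs Rb (period 5, group 1): the stated order agrees with the simple trend.
(B) Br (period 4, group 17) vs Ba (period 6, group 2): the stated order agrees with the simple trend.
(C) O (period 2, group 16) vs Na (period 3, group 1): the stated order agrees with the simple trend.
(D) Sn (period 5, group 14) vs Sb (period 5, group 15): the stated order contradicts the simple trend.
The exception is (D): adding an electron to Sb's half-filled 5p³ is unfavourable, so Sn has the more exothermic EA.

(D)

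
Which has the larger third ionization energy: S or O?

Consider each +2 ion: S²⁺ still has 4 valence electrons; O²⁺ still has 4 valence electrons.
All are still removing valence electrons, so compare the +2 ions as you would atoms: IE_3 generally rises across a period (higher Z_eff) and falls down a group (larger shell), subject to the usual subshell exceptions.
Valence configurations: S²⁺ [Ne]3s²3p², O²⁺ [He]2s²2p².
Approximate IE_3 values (kJ/mol): S 3357, O 5300.
Overall IE_3 order: S < O.

O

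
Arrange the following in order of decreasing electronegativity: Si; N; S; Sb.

N is in period 2, group 15; Si is in period 3, group 14; S is in period 3, group 16; Sb is in period 5, group 15.
Electronegativity increases across a period and decreases down a group, tracking effective nuclear charge and atomic size.
These span different periods and groups, so the two trends combine.
Sb > Si: period and group pull opposite ways; the across-period shift dominates (2.05 vs 1.90).
S > Sb: both effects reinforce here, so S is clearly the higher of the two.
N > S: the two effects oppose for this pair; the down-group effect wins (3.04 vs 2.58).
Tabulated electronegativity (Pauling): N 3.04, Si 1.90, S 2.58, Sb 2.05.
So from highest to lowest: N > S > Sb > Si.

N > S > Sb > Si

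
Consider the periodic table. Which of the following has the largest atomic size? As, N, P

As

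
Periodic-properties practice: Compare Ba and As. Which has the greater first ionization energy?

As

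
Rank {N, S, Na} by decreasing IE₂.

Na, N, S

IE_2 is the cost of taking one more electron from the +1 cation: N⁺ still has 4 valence electrons; S⁺ still has 5 valence electrons; Na⁺ is the bare [Ne] core.
Breaking into a closed-shell core is much more expensive than removing a leftover valence electron — Na has the largest IE_2 here.
Valence configurations: N⁺ [He]2s²2p², S⁺ [Ne]3s²3p³.
Tabulated IE_2 (kJ/mol): N 2856, S 2252, Na 4562.
Putting it together, IE_2: S < N < Na.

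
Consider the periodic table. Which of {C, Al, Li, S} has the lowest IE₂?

IE_2 is the cost of taking one more electron from the +1 cation: C⁺ still has 3 valence electrons; Al⁺ still has 2 valence electrons; Li⁺ is the bare [He] core; S⁺ still has 5 valence electrons.
Pulling an electron out of a noble-gas core costs far more than removing a remaining valence electron, so Li sits at the high end of IE_2.
Valence configurations: C⁺ [He]2s²2p¹, Al⁺ [Ne]3s², S⁺ [Ne]3s²3p³.
The numbers (kJ/mol): C 2353, Al 1817, Li 7298, S 2252.
Hence IE_2: Al < S < C < Li.

Al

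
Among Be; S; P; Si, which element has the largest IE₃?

Be

The third ionization energy removes an electron from the +2 ion. For each element: Be²⁺ is the bare [He] core; S²⁺ still has 4 valence electrons; P²⁺ still has 3 valence electrons; Si²⁺ still has 2 valence electrons.
Breaking into a closed-shell core is much more expensive than removing a leftover valence electron — Be has the largest IE_3 here.
Valence configurations: S²⁺ [Ne]3s²3p², P²⁺ [Ne]3s²3p¹, Si²⁺ [Ne]3s².
P²⁺ loses a lone 3p electron whereas Si²⁺ must break into a filled 3s² pair, so IE_3(Si) > IE_3(P) even though P has the higher nuclear charge.
Approximate IE_3 values (kJ/mol): Be 14849, S 3357, P 2914, Si 3232.
So the third ionization energies run P < Si < S < Be.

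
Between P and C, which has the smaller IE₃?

IE_3 is the cost of taking one more electron from the +2 cation: P²⁺ still has 3 valence electrons; C²⁺ still has 2 valence electrons.
All are still removing valence electrons, so compare the +2 ions as you would atoms: IE_3 generally rises across a period (higher Z_eff) and falls down a group (larger shell), subject to the usual subshell exceptions.
Valence configurations: P²⁺ [Ne]3s²3p¹, C²⁺ [He]2s².
The numbers (kJ/mol): P 2914, C 4620.
So the third ionization energies run P < C.

P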